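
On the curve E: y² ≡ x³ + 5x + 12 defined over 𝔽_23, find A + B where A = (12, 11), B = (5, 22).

(8, 9)

(12, 11) + (5, 22). λ = (22 - 11)/(5 - 12) ≡ 11/16 mod 23. 16⁻¹ ≡ 13 (mod 23) since 16·13 = 208 ≡ 1, so λ ≡ 5.
  x = λ² - 12 - 5 = 25 - 17 ≡ 8; y = λ·(12 - 8) - 11 ≡ 9. → (8, 9)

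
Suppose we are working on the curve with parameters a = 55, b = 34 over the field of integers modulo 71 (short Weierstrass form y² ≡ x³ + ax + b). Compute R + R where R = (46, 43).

tangent at (46, 43): λ = (3·46² + 55)/(2·43) ≡ 13/15. 15⁻¹ ≡ 19 (mod 71), so λ ≡ 13·19 ≡ 34.
  x = λ² - 46 - 46 = 1156 - 92 ≡ 70; y = λ·(46 - 70) - 43 ≡ 64. → (70, 64)

(70, 64)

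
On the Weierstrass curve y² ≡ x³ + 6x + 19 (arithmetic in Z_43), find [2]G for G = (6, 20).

tangent at (6, 20): λ = (3·6² + 6)/(2·20) ≡ 28/40. 40⁻¹ ≡ 14 (mod 43) since 40·14 = 560 ≡ 1, so λ ≡ 28·14 ≡ 5.
  x = λ² - 6 - 6 = 25 - 12 ≡ 13; y = λ·(6 - 13) - 20 ≡ 31. → (13, 31)

(13, 31)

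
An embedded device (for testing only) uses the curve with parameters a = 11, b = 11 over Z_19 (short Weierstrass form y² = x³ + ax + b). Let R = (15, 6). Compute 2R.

(17, 0)

tangent at (15, 6): λ = (3·15² + 11)/(2·6) ≡ 2/12. 12⁻¹ ≡ 8 (mod 19) since 12·8 = 96 ≡ 1, so λ ≡ 2·8 ≡ 16.
  x = λ² - 15 - 15 = 256 - 30 ≡ 17; y = λ·(15 - 17) - 6 ≡ 0. → (17, 0)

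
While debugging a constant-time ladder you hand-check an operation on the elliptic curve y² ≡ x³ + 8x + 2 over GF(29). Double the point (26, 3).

tangent at (26, 3): λ = (3·26² + 8)/(2·3) ≡ 6/6. 6⁻¹ ≡ 5 (mod 29), so λ ≡ 6·5 ≡ 1.
  x = λ² - 26 - 26 = 1 - 52 ≡ 7; y = λ·(26 - 7) - 3 ≡ 16. → (7, 16)

(7, 16)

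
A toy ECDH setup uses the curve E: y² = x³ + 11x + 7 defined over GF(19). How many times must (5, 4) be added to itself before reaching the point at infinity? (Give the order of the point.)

9

2P: tangent at (5, 4): λ = (3·5² + 11)/(2·4) ≡ 10/8. 8⁻¹ ≡ 12 (mod 19), so λ ≡ 10·12 ≡ 6.
  x = λ² - 5 - 5 = 36 - 10 ≡ 7; y = λ·(5 - 7) - 4 ≡ 3. → (7, 3)
3P: (7, 3) + (5, 4). λ = (4 - 3)/(5 - 7) ≡ 1/17 mod 19. 17⁻¹ ≡ 9 (mod 19) since 17·9 = 153 ≡ 1, so λ ≡ 9.
  x = λ² - 7 - 5 = 81 - 12 ≡ 12; y = λ·(7 - 12) - 3 ≡ 9. → (12, 9)
4P: (12, 9) + (5, 4). λ = (4 - 9)/(5 - 12) ≡ 14/12 mod 19. 12⁻¹ ≡ 8 (mod 19) since 12·8 = 96 ≡ 1, so λ ≡ 17.
  x = λ² - 12 - 5 = 289 - 17 ≡ 6; y = λ·(12 - 6) - 9 ≡ 17. → (6, 17)
5P: (6, 17) + (5, 4). λ = (4 - 17)/(5 - 6) ≡ 6/18 mod 19. 18⁻¹ ≡ 18 (mod 19), so λ ≡ 13.
  x = λ² - 6 - 5 = 169 - 11 ≡ 6; y = λ·(6 - 6) - 17 ≡ 2. → (6, 2)
6P: (6, 2) + (5, 4). λ = (4 - 2)/(5 - 6) ≡ 2/18 mod 19. 18⁻¹ ≡ 18 (mod 19), so λ ≡ 17.
  x = λ² - 6 - 5 = 289 - 11 ≡ 12; y = λ·(6 - 12) - 2 ≡ 10. → (12, 10)
7P: (12, 10) + (5, 4). λ = (4 - 10)/(5 - 12) ≡ 13/12 mod 19. 12⁻¹ ≡ 8 (mod 19), so λ ≡ 9.
  x = λ² - 12 - 5 = 81 - 17 ≡ 7; y = λ·(12 - 7) - 10 ≡ 16. → (7, 16)
8P: (7, 16) + (5, 4). λ = (4 - 16)/(5 - 7) ≡ 7/17 mod 19. 17⁻¹ ≡ 9 (mod 19) since 17·9 = 153 ≡ 1, so λ ≡ 6.
  x = λ² - 7 - 5 = 36 - 12 ≡ 5; y = λ·(7 - 5) - 16 ≡ 15. → (5, 15)
9P: (5, 15) + (5, 4): same x and y₁ ≡ -y₂, so the sum is the point at infinity.
9P = the point at infinity, so the order is 9.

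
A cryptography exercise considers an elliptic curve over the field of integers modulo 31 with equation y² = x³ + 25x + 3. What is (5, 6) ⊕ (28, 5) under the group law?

(14, 20)

(5, 6) + (28, 5). λ = (5 - 6)/(28 - 5) ≡ 30/23 mod 31. 23⁻¹ ≡ 27 (mod 31), so λ ≡ 4.
  x = λ² - 5 - 28 = 16 - 33 ≡ 14; y = λ·(5 - 14) - 6 ≡ 20. → (14, 20)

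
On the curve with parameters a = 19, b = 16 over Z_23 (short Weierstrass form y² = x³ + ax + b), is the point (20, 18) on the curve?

y² = 18² ≡ 2; x³ + 19x + 16 = 8396 ≡ 1 (mod 23). 2 ≠ 1.

no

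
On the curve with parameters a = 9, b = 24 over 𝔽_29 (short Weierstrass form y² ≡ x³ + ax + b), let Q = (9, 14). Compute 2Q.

tangent at (9, 14): λ = (3·9² + 9)/(2·14) ≡ 20/28. 28⁻¹ ≡ 28 (mod 29) since 28·28 = 784 ≡ 1, so λ ≡ 20·28 ≡ 9.
  x = λ² - 9 - 9 = 81 - 18 ≡ 5; y = λ·(9 - 5) - 14 ≡ 22. → (5, 22)

(5, 22)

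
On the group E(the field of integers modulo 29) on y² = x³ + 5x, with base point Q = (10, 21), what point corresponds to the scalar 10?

(0, 0)

Repeated addition: build up to 10Q.
2Q: tangent at (10, 21): λ = (3·10² + 5)/(2·21) ≡ 15/13. 13⁻¹ ≡ 9 (mod 29) since 13·9 = 117 ≡ 1, so λ ≡ 15·9 ≡ 19.
  x = λ² - 10 - 10 = 361 - 20 ≡ 22; y = λ·(10 - 22) - 21 ≡ 12. → (22, 12)
3Q: (22, 12) + (10, 21). λ = (21 - 12)/(10 - 22) ≡ 9/17 mod 29. 17⁻¹ ≡ 12 (mod 29) since 17·12 = 204 ≡ 1, so λ ≡ 21.
  x = λ² - 22 - 10 = 441 - 32 ≡ 3; y = λ·(22 - 3) - 12 ≡ 10. → (3, 10)
4Q: (3, 10) + (10, 21). λ = (21 - 10)/(10 - 3) ≡ 11/7 mod 29. 7⁻¹ ≡ 25 (mod 29), so λ ≡ 14.
  x = λ² - 3 - 10 = 196 - 13 ≡ 9; y = λ·(3 - 9) - 10 ≡ 22. → (9, 22)
5Q: (9, 22) + (10, 21). λ = (21 - 22)/(10 - 9) ≡ 28/1 mod 29. 1⁻¹ ≡ 1 (mod 29), so λ ≡ 28.
  x = λ² - 9 - 10 = 784 - 19 ≡ 11; y = λ·(9 - 11) - 22 ≡ 9. → (11, 9)
6Q: (11, 9) + (10, 21). λ = (21 - 9)/(10 - 11) ≡ 12/28 mod 29. 28⁻¹ ≡ 28 (mod 29), so λ ≡ 17.
  x = λ² - 11 - 10 = 289 - 21 ≡ 7; y = λ·(11 - 7) - 9 ≡ 1. → (7, 1)
7Q: (7, 1) + (10, 21). λ = (21 - 1)/(10 - 7) ≡ 20/3 mod 29. 3⁻¹ ≡ 10 (mod 29) since 3·10 = 30 ≡ 1, so λ ≡ 26.
  x = λ² - 7 - 10 = 676 - 17 ≡ 21; y = λ·(7 - 21) - 1 ≡ 12. → (21, 12)
8Q: (21, 12) + (10, 21). λ = (21 - 12)/(10 - 21) ≡ 9/18 mod 29. 18⁻¹ ≡ 21 (mod 29) since 18·21 = 378 ≡ 1, so λ ≡ 15.
  x = λ² - 21 - 10 = 225 - 31 ≡ 20; y = λ·(21 - 20) - 12 ≡ 3. → (20, 3)
9Q: (20, 3) + (10, 21). λ = (21 - 3)/(10 - 20) ≡ 18/19 mod 29. 19⁻¹ ≡ 26 (mod 29), so λ ≡ 4.
  x = λ² - 20 - 10 = 16 - 30 ≡ 15; y = λ·(20 - 15) - 3 ≡ 17. → (15, 17)
10Q: (15, 17) + (10, 21). λ = (21 - 17)/(10 - 15) ≡ 4/24 mod 29. 24⁻¹ ≡ 23 (mod 29) since 24·23 = 552 ≡ 1, so λ ≡ 5.
  x = λ² - 15 - 10 = 25 - 25 ≡ 0; y = λ·(15 - 0) - 17 ≡ 0. → (0, 0)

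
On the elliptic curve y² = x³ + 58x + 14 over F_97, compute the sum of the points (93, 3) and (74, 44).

(33, 36)

(93, 3) + (74, 44). λ = (44 - 3)/(74 - 93) ≡ 41/78 mod 97. 78⁻¹ ≡ 51 (mod 97), so λ ≡ 54.
  x = λ² - 93 - 74 = 2916 - 167 ≡ 33; y = λ·(93 - 33) - 3 ≡ 36. → (33, 36)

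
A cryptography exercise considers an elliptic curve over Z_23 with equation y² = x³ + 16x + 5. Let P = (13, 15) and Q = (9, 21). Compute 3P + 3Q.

First 3P:
Repeated addition: build up to 3P.
2P: tangent at (13, 15): λ = (3·13² + 16)/(2·15) ≡ 17/7. 7⁻¹ ≡ 10 (mod 23), so λ ≡ 17·10 ≡ 9.
  x = λ² - 13 - 13 = 81 - 26 ≡ 9; y = λ·(13 - 9) - 15 ≡ 21. → (9, 21)
3P: (9, 21) + (13, 15). λ = (15 - 21)/(13 - 9) ≡ 17/4 mod 23. 4⁻¹ ≡ 6 (mod 23), so λ ≡ 10.
  x = λ² - 9 - 13 = 100 - 22 ≡ 9; y = λ·(9 - 9) - 21 ≡ 2. → (9, 2)
3P = (9, 2).
Next 3Q:
Repeated addition: build up to 3Q.
2Q: tangent at (9, 21): λ = (3·9² + 16)/(2·21) ≡ 6/19. 19⁻¹ ≡ 17 (mod 23) since 19·17 = 323 ≡ 1, so λ ≡ 6·17 ≡ 10.
  x = λ² - 9 - 9 = 100 - 18 ≡ 13; y = λ·(9 - 13) - 21 ≡ 8. → (13, 8)
3Q: (13, 8) + (9, 21). λ = (21 - 8)/(9 - 13) ≡ 13/19 mod 23. 19⁻¹ ≡ 17 (mod 23) since 19·17 = 323 ≡ 1, so λ ≡ 14.
  x = λ² - 13 - 9 = 196 - 22 ≡ 13; y = λ·(13 - 13) - 8 ≡ 15. → (13, 15)
3Q = (13, 15).
Finally 3P + 3Q:
(9, 2) + (13, 15). λ = (15 - 2)/(13 - 9) ≡ 13/4 mod 23. 4⁻¹ ≡ 6 (mod 23) since 4·6 = 24 ≡ 1, so λ ≡ 9.
  x = λ² - 9 - 13 = 81 - 22 ≡ 13; y = λ·(9 - 13) - 2 ≡ 8. → (13, 8)

(13, 8)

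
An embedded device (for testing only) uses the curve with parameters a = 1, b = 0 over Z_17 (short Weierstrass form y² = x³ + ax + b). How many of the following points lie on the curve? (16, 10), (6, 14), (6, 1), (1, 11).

(16, 10): 10² ≡ 15, rhs ≡ 15 → on.
(6, 14): 14² ≡ 9, rhs ≡ 1 → off.
(6, 1): 1² ≡ 1, rhs ≡ 1 → on.
(1, 11): 11² ≡ 2, rhs ≡ 2 → on.

3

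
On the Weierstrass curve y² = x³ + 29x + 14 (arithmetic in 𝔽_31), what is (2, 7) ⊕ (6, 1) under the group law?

(2, 7) + (6, 1). λ = (1 - 7)/(6 - 2) ≡ 25/4 mod 31. 4⁻¹ ≡ 8 (mod 31), so λ ≡ 14.
  x = λ² - 2 - 6 = 196 - 8 ≡ 2; y = λ·(2 - 2) - 7 ≡ 24. → (2, 24)

(2, 24)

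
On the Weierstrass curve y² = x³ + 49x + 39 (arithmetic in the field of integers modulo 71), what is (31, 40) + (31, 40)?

tangent at (31, 40): λ = (3·31² + 49)/(2·40) ≡ 21/9. 9⁻¹ ≡ 8 (mod 71) since 9·8 = 72 ≡ 1, so λ ≡ 21·8 ≡ 26.
  x = λ² - 31 - 31 = 676 - 62 ≡ 46; y = λ·(31 - 46) - 40 ≡ 67. → (46, 67)

(46, 67)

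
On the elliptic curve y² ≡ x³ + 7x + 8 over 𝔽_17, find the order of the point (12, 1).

11

2P: tangent at (12, 1): λ = (3·12² + 7)/(2·1) ≡ 14/2. 2⁻¹ ≡ 9 (mod 17) since 2·9 = 18 ≡ 1, so λ ≡ 14·9 ≡ 7.
  x = λ² - 12 - 12 = 49 - 24 ≡ 8; y = λ·(12 - 8) - 1 ≡ 10. → (8, 10)
3P: (8, 10) + (12, 1). λ = (1 - 10)/(12 - 8) ≡ 8/4 mod 17. 4⁻¹ ≡ 13 (mod 17), so λ ≡ 2.
  x = λ² - 8 - 12 = 4 - 20 ≡ 1; y = λ·(8 - 1) - 10 ≡ 4. → (1, 4)
4P: (1, 4) + (12, 1). λ = (1 - 4)/(12 - 1) ≡ 14/11 mod 17. 11⁻¹ ≡ 14 (mod 17), so λ ≡ 9.
  x = λ² - 1 - 12 = 81 - 13 ≡ 0; y = λ·(1 - 0) - 4 ≡ 5. → (0, 5)
5P: (0, 5) + (12, 1). λ = (1 - 5)/(12 - 0) ≡ 13/12 mod 17. 12⁻¹ ≡ 10 (mod 17) since 12·10 = 120 ≡ 1, so λ ≡ 11.
  x = λ² - 0 - 12 = 121 - 12 ≡ 7; y = λ·(0 - 7) - 5 ≡ 3. → (7, 3)
6P: (7, 3) + (12, 1). λ = (1 - 3)/(12 - 7) ≡ 15/5 mod 17. 5⁻¹ ≡ 7 (mod 17) since 5·7 = 35 ≡ 1, so λ ≡ 3.
  x = λ² - 7 - 12 = 9 - 19 ≡ 7; y = λ·(7 - 7) - 3 ≡ 14. → (7, 14)
7P: (7, 14) + (12, 1). λ = (1 - 14)/(12 - 7) ≡ 4/5 mod 17. 5⁻¹ ≡ 7 (mod 17) since 5·7 = 35 ≡ 1, so λ ≡ 11.
  x = λ² - 7 - 12 = 121 - 19 ≡ 0; y = λ·(7 - 0) - 14 ≡ 12. → (0, 12)
8P: (0, 12) + (12, 1). λ = (1 - 12)/(12 - 0) ≡ 6/12 mod 17. 12⁻¹ ≡ 10 (mod 17), so λ ≡ 9.
  x = λ² - 0 - 12 = 81 - 12 ≡ 1; y = λ·(0 - 1) - 12 ≡ 13. → (1, 13)
9P: (1, 13) + (12, 1). λ = (1 - 13)/(12 - 1) ≡ 5/11 mod 17. 11⁻¹ ≡ 14 (mod 17), so λ ≡ 2.
  x = λ² - 1 - 12 = 4 - 13 ≡ 8; y = λ·(1 - 8) - 13 ≡ 7. → (8, 7)
10P: (8, 7) + (12, 1). λ = (1 - 7)/(12 - 8) ≡ 11/4 mod 17. 4⁻¹ ≡ 13 (mod 17) since 4·13 = 52 ≡ 1, so λ ≡ 7.
  x = λ² - 8 - 12 = 49 - 20 ≡ 12; y = λ·(8 - 12) - 7 ≡ 16. → (12, 16)
11P: (12, 16) + (12, 1): same x and y₁ ≡ -y₂, so the sum is O.
11P = O, so the order is 11.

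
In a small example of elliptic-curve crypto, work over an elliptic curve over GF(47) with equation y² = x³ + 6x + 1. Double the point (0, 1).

(9, 19)

tangent at (0, 1): λ = (3·0² + 6)/(2·1) ≡ 6/2. 2⁻¹ ≡ 24 (mod 47) since 2·24 = 48 ≡ 1, so λ ≡ 6·24 ≡ 3.
  x = λ² - 0 - 0 = 9 - 0 ≡ 9; y = λ·(0 - 9) - 1 ≡ 19. → (9, 19)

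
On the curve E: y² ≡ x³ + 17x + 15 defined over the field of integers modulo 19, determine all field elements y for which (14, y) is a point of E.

none

x³ + 17x + 15 = 2997 ≡ 14 (mod 19).
14 is a non-residue mod 19; no y exists.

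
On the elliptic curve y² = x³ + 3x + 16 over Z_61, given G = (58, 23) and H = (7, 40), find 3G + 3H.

First 3G:
Repeated addition: build up to 3G.
2G: tangent at (58, 23): λ = (3·58² + 3)/(2·23) ≡ 30/46. 46⁻¹ ≡ 4 (mod 61), so λ ≡ 30·4 ≡ 59.
  x = λ² - 58 - 58 = 3481 - 116 ≡ 10; y = λ·(58 - 10) - 23 ≡ 3. → (10, 3)
3G: (10, 3) + (58, 23). λ = (23 - 3)/(58 - 10) ≡ 20/48 mod 61. 48⁻¹ ≡ 14 (mod 61) since 48·14 = 672 ≡ 1, so λ ≡ 36.
  x = λ² - 10 - 58 = 1296 - 68 ≡ 8; y = λ·(10 - 8) - 3 ≡ 8. → (8, 8)
3G = (8, 8).
Next 3H:
Repeated addition: build up to 3H.
2H: tangent at (7, 40): λ = (3·7² + 3)/(2·40) ≡ 28/19. 19⁻¹ ≡ 45 (mod 61) since 19·45 = 855 ≡ 1, so λ ≡ 28·45 ≡ 40.
  x = λ² - 7 - 7 = 1600 - 14 ≡ 0; y = λ·(7 - 0) - 40 ≡ 57. → (0, 57)
3H: (0, 57) + (7, 40). λ = (40 - 57)/(7 - 0) ≡ 44/7 mod 61. 7⁻¹ ≡ 35 (mod 61), so λ ≡ 15.
  x = λ² - 0 - 7 = 225 - 7 ≡ 35; y = λ·(0 - 35) - 57 ≡ 28. → (35, 28)
3H = (35, 28).
Finally 3G + 3H:
(8, 8) + (35, 28). λ = (28 - 8)/(35 - 8) ≡ 20/27 mod 61. 27⁻¹ ≡ 52 (mod 61), so λ ≡ 3.
  x = λ² - 8 - 35 = 9 - 43 ≡ 27; y = λ·(8 - 27) - 8 ≡ 57. → (27, 57)

(27, 57)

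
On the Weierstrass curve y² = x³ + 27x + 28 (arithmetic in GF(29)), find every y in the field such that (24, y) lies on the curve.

x³ + 27x + 28 = 14500 ≡ 0 (mod 29).
Only y = 0 satisfies y² ≡ 0.

0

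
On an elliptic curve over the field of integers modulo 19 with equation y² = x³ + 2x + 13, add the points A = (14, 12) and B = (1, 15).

(14, 12) + (1, 15). λ = (15 - 12)/(1 - 14) ≡ 3/6 mod 19. 6⁻¹ ≡ 16 (mod 19), so λ ≡ 10.
  x = λ² - 14 - 1 = 100 - 15 ≡ 9; y = λ·(14 - 9) - 12 ≡ 0. → (9, 0)

(9, 0)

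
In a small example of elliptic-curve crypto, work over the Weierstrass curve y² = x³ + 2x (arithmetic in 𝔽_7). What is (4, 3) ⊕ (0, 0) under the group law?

(4, 4)

(4, 3) + (0, 0). λ = (0 - 3)/(0 - 4) ≡ 4/3 mod 7. 3⁻¹ ≡ 5 (mod 7), so λ ≡ 6.
  x = λ² - 4 - 0 = 36 - 4 ≡ 4; y = λ·(4 - 4) - 3 ≡ 4. → (4, 4)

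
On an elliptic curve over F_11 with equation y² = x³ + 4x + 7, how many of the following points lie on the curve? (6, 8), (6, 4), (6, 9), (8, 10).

(6, 8): 8² ≡ 9, rhs ≡ 5 → off.
(6, 4): 4² ≡ 5, rhs ≡ 5 → on.
(6, 9): 9² ≡ 4, rhs ≡ 5 → off.
(8, 10): 10² ≡ 1, rhs ≡ 1 → on.

2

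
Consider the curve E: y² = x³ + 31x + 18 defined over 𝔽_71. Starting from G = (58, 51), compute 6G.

(61, 46)

Double-and-add on 6 = (110)₂. Start with G = (58, 51) for the leading 1-bit.
double: tangent at (58, 51): λ = (3·58² + 31)/(2·51) ≡ 41/31. 31⁻¹ ≡ 55 (mod 71) since 31·55 = 1705 ≡ 1, so λ ≡ 41·55 ≡ 54.
  x = λ² - 58 - 58 = 2916 - 116 ≡ 31; y = λ·(58 - 31) - 51 ≡ 58. → (31, 58)
add G: (31, 58) + (58, 51). λ = (51 - 58)/(58 - 31) ≡ 64/27 mod 71. 27⁻¹ ≡ 50 (mod 71), so λ ≡ 5.
  x = λ² - 31 - 58 = 25 - 89 ≡ 7; y = λ·(31 - 7) - 58 ≡ 62. → (7, 62)
double: tangent at (7, 62): λ = (3·7² + 31)/(2·62) ≡ 36/53. 53⁻¹ ≡ 67 (mod 71), so λ ≡ 36·67 ≡ 69.
  x = λ² - 7 - 7 = 4761 - 14 ≡ 61; y = λ·(7 - 61) - 62 ≡ 46. → (61, 46)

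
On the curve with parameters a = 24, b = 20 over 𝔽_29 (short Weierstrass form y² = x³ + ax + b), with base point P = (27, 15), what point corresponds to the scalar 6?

(17, 18)

Repeated addition: build up to 6P.
2P: tangent at (27, 15): λ = (3·27² + 24)/(2·15) ≡ 7/1. 1⁻¹ ≡ 1 (mod 29), so λ ≡ 7·1 ≡ 7.
  x = λ² - 27 - 27 = 49 - 54 ≡ 24; y = λ·(27 - 24) - 15 ≡ 6. → (24, 6)
3P: (24, 6) + (27, 15). λ = (15 - 6)/(27 - 24) ≡ 9/3 mod 29. 3⁻¹ ≡ 10 (mod 29) since 3·10 = 30 ≡ 1, so λ ≡ 3.
  x = λ² - 24 - 27 = 9 - 51 ≡ 16; y = λ·(24 - 16) - 6 ≡ 18. → (16, 18)
4P: (16, 18) + (27, 15). λ = (15 - 18)/(27 - 16) ≡ 26/11 mod 29. 11⁻¹ ≡ 8 (mod 29), so λ ≡ 5.
  x = λ² - 16 - 27 = 25 - 43 ≡ 11; y = λ·(16 - 11) - 18 ≡ 7. → (11, 7)
5P: (11, 7) + (27, 15). λ = (15 - 7)/(27 - 11) ≡ 8/16 mod 29. 16⁻¹ ≡ 20 (mod 29), so λ ≡ 15.
  x = λ² - 11 - 27 = 225 - 38 ≡ 13; y = λ·(11 - 13) - 7 ≡ 21. → (13, 21)
6P: (13, 21) + (27, 15). λ = (15 - 21)/(27 - 13) ≡ 23/14 mod 29. 14⁻¹ ≡ 27 (mod 29), so λ ≡ 12.
  x = λ² - 13 - 27 = 144 - 40 ≡ 17; y = λ·(13 - 17) - 21 ≡ 18. → (17, 18)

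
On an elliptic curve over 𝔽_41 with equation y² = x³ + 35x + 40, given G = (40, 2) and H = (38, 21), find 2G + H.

(19, 26)

First 2G:
Repeated addition: build up to 2G.
2G: tangent at (40, 2): λ = (3·40² + 35)/(2·2) ≡ 38/4. 4⁻¹ ≡ 31 (mod 41) since 4·31 = 124 ≡ 1, so λ ≡ 38·31 ≡ 30.
  x = λ² - 40 - 40 = 900 - 80 ≡ 0; y = λ·(40 - 0) - 2 ≡ 9. → (0, 9)
2G = (0, 9).
Finally 2G + H:
(0, 9) + (38, 21). λ = (21 - 9)/(38 - 0) ≡ 12/38 mod 41. 38⁻¹ ≡ 27 (mod 41), so λ ≡ 37.
  x = λ² - 0 - 38 = 1369 - 38 ≡ 19; y = λ·(0 - 19) - 9 ≡ 26. → (19, 26)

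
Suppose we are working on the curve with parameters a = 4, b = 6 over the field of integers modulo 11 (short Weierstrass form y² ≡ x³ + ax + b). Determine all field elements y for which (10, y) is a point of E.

1, 10

x³ + 4x + 6 = 1046 ≡ 1 (mod 11).
Square roots of 1 mod 11: 1 and 10 (since 1² = 1 ≡ 1).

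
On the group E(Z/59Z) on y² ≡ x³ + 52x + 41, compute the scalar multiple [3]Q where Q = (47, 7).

(28, 12)

Repeated addition: build up to 3Q.
2Q: tangent at (47, 7): λ = (3·47² + 52)/(2·7) ≡ 12/14. 14⁻¹ ≡ 38 (mod 59), so λ ≡ 12·38 ≡ 43.
  x = λ² - 47 - 47 = 1849 - 94 ≡ 44; y = λ·(47 - 44) - 7 ≡ 4. → (44, 4)
3Q: (44, 4) + (47, 7). λ = (7 - 4)/(47 - 44) ≡ 3/3 mod 59. 3⁻¹ ≡ 20 (mod 59) since 3·20 = 60 ≡ 1, so λ ≡ 1.
  x = λ² - 44 - 47 = 1 - 91 ≡ 28; y = λ·(44 - 28) - 4 ≡ 12. → (28, 12)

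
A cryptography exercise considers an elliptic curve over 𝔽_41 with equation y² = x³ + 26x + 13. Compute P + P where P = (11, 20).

(9, 22)

tangent at (11, 20): λ = (3·11² + 26)/(2·20) ≡ 20/40. 40⁻¹ ≡ 40 (mod 41), so λ ≡ 20·40 ≡ 21.
  x = λ² - 11 - 11 = 441 - 22 ≡ 9; y = λ·(11 - 9) - 20 ≡ 22. → (9, 22)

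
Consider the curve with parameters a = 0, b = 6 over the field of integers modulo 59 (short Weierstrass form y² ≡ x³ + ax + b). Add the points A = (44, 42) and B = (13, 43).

(9, 33)

(44, 42) + (13, 43). λ = (43 - 42)/(13 - 44) ≡ 1/28 mod 59. 28⁻¹ ≡ 19 (mod 59) since 28·19 = 532 ≡ 1, so λ ≡ 19.
  x = λ² - 44 - 13 = 361 - 57 ≡ 9; y = λ·(44 - 9) - 42 ≡ 33. → (9, 33)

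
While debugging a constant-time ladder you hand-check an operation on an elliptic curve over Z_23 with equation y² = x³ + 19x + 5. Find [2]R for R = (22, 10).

(20, 6)

tangent at (22, 10): λ = (3·22² + 19)/(2·10) ≡ 22/20. 20⁻¹ ≡ 15 (mod 23), so λ ≡ 22·15 ≡ 8.
  x = λ² - 22 - 22 = 64 - 44 ≡ 20; y = λ·(22 - 20) - 10 ≡ 6. → (20, 6)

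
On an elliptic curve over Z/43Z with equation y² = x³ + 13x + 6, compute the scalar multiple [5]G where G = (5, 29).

Repeated addition: build up to 5G.
2G: tangent at (5, 29): λ = (3·5² + 13)/(2·29) ≡ 2/15. 15⁻¹ ≡ 23 (mod 43), so λ ≡ 2·23 ≡ 3.
  x = λ² - 5 - 5 = 9 - 10 ≡ 42; y = λ·(5 - 42) - 29 ≡ 32. → (42, 32)
3G: (42, 32) + (5, 29). λ = (29 - 32)/(5 - 42) ≡ 40/6 mod 43. 6⁻¹ ≡ 36 (mod 43), so λ ≡ 21.
  x = λ² - 42 - 5 = 441 - 47 ≡ 7; y = λ·(42 - 7) - 32 ≡ 15. → (7, 15)
4G: (7, 15) + (5, 29). λ = (29 - 15)/(5 - 7) ≡ 14/41 mod 43. 41⁻¹ ≡ 21 (mod 43) since 41·21 = 861 ≡ 1, so λ ≡ 36.
  x = λ² - 7 - 5 = 1296 - 12 ≡ 37; y = λ·(7 - 37) - 15 ≡ 23. → (37, 23)
5G: (37, 23) + (5, 29). λ = (29 - 23)/(5 - 37) ≡ 6/11 mod 43. 11⁻¹ ≡ 4 (mod 43) since 11·4 = 44 ≡ 1, so λ ≡ 24.
  x = λ² - 37 - 5 = 576 - 42 ≡ 18; y = λ·(37 - 18) - 23 ≡ 3. → (18, 3)

(18, 3)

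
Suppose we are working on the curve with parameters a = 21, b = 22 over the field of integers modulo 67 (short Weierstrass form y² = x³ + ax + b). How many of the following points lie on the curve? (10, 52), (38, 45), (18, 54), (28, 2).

(10, 52): 52² ≡ 24, rhs ≡ 26 → off.
(38, 45): 45² ≡ 15, rhs ≡ 15 → on.
(18, 54): 54² ≡ 35, rhs ≡ 1 → off.
(28, 2): 2² ≡ 4, rhs ≡ 50 → off.

1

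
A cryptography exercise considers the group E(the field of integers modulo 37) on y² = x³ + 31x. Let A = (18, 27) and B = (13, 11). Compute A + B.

(18, 27) + (13, 11). λ = (11 - 27)/(13 - 18) ≡ 21/32 mod 37. 32⁻¹ ≡ 22 (mod 37) since 32·22 = 704 ≡ 1, so λ ≡ 18.
  x = λ² - 18 - 13 = 324 - 31 ≡ 34; y = λ·(18 - 34) - 27 ≡ 18. → (34, 18)

(34, 18)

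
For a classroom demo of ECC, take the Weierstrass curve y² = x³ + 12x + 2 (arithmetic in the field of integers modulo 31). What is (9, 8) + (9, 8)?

(23, 13)

tangent at (9, 8): λ = (3·9² + 12)/(2·8) ≡ 7/16. 16⁻¹ ≡ 2 (mod 31), so λ ≡ 7·2 ≡ 14.
  x = λ² - 9 - 9 = 196 - 18 ≡ 23; y = λ·(9 - 23) - 8 ≡ 13. → (23, 13)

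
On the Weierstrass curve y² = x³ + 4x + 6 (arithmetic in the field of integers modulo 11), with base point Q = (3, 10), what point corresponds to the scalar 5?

(7, 5)

Repeated addition: build up to 5Q.
2Q: tangent at (3, 10): λ = (3·3² + 4)/(2·10) ≡ 9/9. 9⁻¹ ≡ 5 (mod 11), so λ ≡ 9·5 ≡ 1.
  x = λ² - 3 - 3 = 1 - 6 ≡ 6; y = λ·(3 - 6) - 10 ≡ 9. → (6, 9)
3Q: (6, 9) + (3, 10). λ = (10 - 9)/(3 - 6) ≡ 1/8 mod 11. 8⁻¹ ≡ 7 (mod 11), so λ ≡ 7.
  x = λ² - 6 - 3 = 49 - 9 ≡ 7; y = λ·(6 - 7) - 9 ≡ 6. → (7, 6)
4Q: (7, 6) + (3, 10). λ = (10 - 6)/(3 - 7) ≡ 4/7 mod 11. 7⁻¹ ≡ 8 (mod 11), so λ ≡ 10.
  x = λ² - 7 - 3 = 100 - 10 ≡ 2; y = λ·(7 - 2) - 6 ≡ 0. → (2, 0)
5Q: (2, 0) + (3, 10). λ = (10 - 0)/(3 - 2) ≡ 10/1 mod 11. 1⁻¹ ≡ 1 (mod 11) since 1·1 = 1 ≡ 1, so λ ≡ 10.
  x = λ² - 2 - 3 = 100 - 5 ≡ 7; y = λ·(2 - 7) - 0 ≡ 5. → (7, 5)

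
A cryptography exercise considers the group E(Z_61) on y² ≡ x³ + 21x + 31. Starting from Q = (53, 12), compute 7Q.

(36, 31)

Repeated addition: build up to 7Q.
2Q: tangent at (53, 12): λ = (3·53² + 21)/(2·12) ≡ 30/24. 24⁻¹ ≡ 28 (mod 61) since 24·28 = 672 ≡ 1, so λ ≡ 30·28 ≡ 47.
  x = λ² - 53 - 53 = 2209 - 106 ≡ 29; y = λ·(53 - 29) - 12 ≡ 18. → (29, 18)
3Q: (29, 18) + (53, 12). λ = (12 - 18)/(53 - 29) ≡ 55/24 mod 61. 24⁻¹ ≡ 28 (mod 61), so λ ≡ 15.
  x = λ² - 29 - 53 = 225 - 82 ≡ 21; y = λ·(29 - 21) - 18 ≡ 41. → (21, 41)
4Q: (21, 41) + (53, 12). λ = (12 - 41)/(53 - 21) ≡ 32/32 mod 61. 32⁻¹ ≡ 21 (mod 61), so λ ≡ 1.
  x = λ² - 21 - 53 = 1 - 74 ≡ 49; y = λ·(21 - 49) - 41 ≡ 53. → (49, 53)
5Q: (49, 53) + (53, 12). λ = (12 - 53)/(53 - 49) ≡ 20/4 mod 61. 4⁻¹ ≡ 46 (mod 61), so λ ≡ 5.
  x = λ² - 49 - 53 = 25 - 102 ≡ 45; y = λ·(49 - 45) - 53 ≡ 28. → (45, 28)
6Q: (45, 28) + (53, 12). λ = (12 - 28)/(53 - 45) ≡ 45/8 mod 61. 8⁻¹ ≡ 23 (mod 61) since 8·23 = 184 ≡ 1, so λ ≡ 59.
  x = λ² - 45 - 53 = 3481 - 98 ≡ 28; y = λ·(45 - 28) - 28 ≡ 60. → (28, 60)
7Q: (28, 60) + (53, 12). λ = (12 - 60)/(53 - 28) ≡ 13/25 mod 61. 25⁻¹ ≡ 22 (mod 61) since 25·22 = 550 ≡ 1, so λ ≡ 42.
  x = λ² - 28 - 53 = 1764 - 81 ≡ 36; y = λ·(28 - 36) - 60 ≡ 31. → (36, 31)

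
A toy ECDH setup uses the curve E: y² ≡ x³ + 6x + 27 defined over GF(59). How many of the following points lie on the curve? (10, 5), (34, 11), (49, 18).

2

(10, 5): 5² ≡ 25, rhs ≡ 25 → on.
(34, 11): 11² ≡ 3, rhs ≡ 5 → off.
(49, 18): 18² ≡ 29, rhs ≡ 29 → on.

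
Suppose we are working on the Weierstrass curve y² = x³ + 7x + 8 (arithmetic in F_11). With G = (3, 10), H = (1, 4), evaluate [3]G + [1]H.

First 3G:
Repeated addition: build up to 3G.
2G: tangent at (3, 10): λ = (3·3² + 7)/(2·10) ≡ 1/9. 9⁻¹ ≡ 5 (mod 11) since 9·5 = 45 ≡ 1, so λ ≡ 1·5 ≡ 5.
  x = λ² - 3 - 3 = 25 - 6 ≡ 8; y = λ·(3 - 8) - 10 ≡ 9. → (8, 9)
3G: (8, 9) + (3, 10). λ = (10 - 9)/(3 - 8) ≡ 1/6 mod 11. 6⁻¹ ≡ 2 (mod 11) since 6·2 = 12 ≡ 1, so λ ≡ 2.
  x = λ² - 8 - 3 = 4 - 11 ≡ 4; y = λ·(8 - 4) - 9 ≡ 10. → (4, 10)
3G = (4, 10).
Finally 3G + H:
(4, 10) + (1, 4). λ = (4 - 10)/(1 - 4) ≡ 5/8 mod 11. 8⁻¹ ≡ 7 (mod 11), so λ ≡ 2.
  x = λ² - 4 - 1 = 4 - 5 ≡ 10; y = λ·(4 - 10) - 10 ≡ 0. → (10, 0)

(10, 0)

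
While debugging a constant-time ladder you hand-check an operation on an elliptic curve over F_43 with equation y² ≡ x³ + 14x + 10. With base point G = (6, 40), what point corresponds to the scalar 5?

(37, 22)

Double-and-add on 5 = (101)₂. Start with G = (6, 40) for the leading 1-bit.
double: tangent at (6, 40): λ = (3·6² + 14)/(2·40) ≡ 36/37. 37⁻¹ ≡ 7 (mod 43) since 37·7 = 259 ≡ 1, so λ ≡ 36·7 ≡ 37.
  x = λ² - 6 - 6 = 1369 - 12 ≡ 24; y = λ·(6 - 24) - 40 ≡ 25. → (24, 25)
double: tangent at (24, 25): λ = (3·24² + 14)/(2·25) ≡ 22/7. 7⁻¹ ≡ 37 (mod 43), so λ ≡ 22·37 ≡ 40.
  x = λ² - 24 - 24 = 1600 - 48 ≡ 4; y = λ·(24 - 4) - 25 ≡ 1. → (4, 1)
add G: (4, 1) + (6, 40). λ = (40 - 1)/(6 - 4) ≡ 39/2 mod 43. 2⁻¹ ≡ 22 (mod 43), so λ ≡ 41.
  x = λ² - 4 - 6 = 1681 - 10 ≡ 37; y = λ·(4 - 37) - 1 ≡ 22. → (37, 22)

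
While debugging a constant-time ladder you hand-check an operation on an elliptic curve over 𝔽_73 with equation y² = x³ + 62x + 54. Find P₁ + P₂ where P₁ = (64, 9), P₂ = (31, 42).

(52, 52)

(64, 9) + (31, 42). λ = (42 - 9)/(31 - 64) ≡ 33/40 mod 73. 40⁻¹ ≡ 42 (mod 73) since 40·42 = 1680 ≡ 1, so λ ≡ 72.
  x = λ² - 64 - 31 = 5184 - 95 ≡ 52; y = λ·(64 - 52) - 9 ≡ 52. → (52, 52)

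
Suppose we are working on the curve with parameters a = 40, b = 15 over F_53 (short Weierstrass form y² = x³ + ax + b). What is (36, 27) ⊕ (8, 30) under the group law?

(13, 33)

(36, 27) + (8, 30). λ = (30 - 27)/(8 - 36) ≡ 3/25 mod 53. 25⁻¹ ≡ 17 (mod 53) since 25·17 = 425 ≡ 1, so λ ≡ 51.
  x = λ² - 36 - 8 = 2601 - 44 ≡ 13; y = λ·(36 - 13) - 27 ≡ 33. → (13, 33)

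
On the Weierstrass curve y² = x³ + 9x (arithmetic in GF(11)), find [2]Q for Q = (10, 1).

(5, 7)

tangent at (10, 1): λ = (3·10² + 9)/(2·1) ≡ 1/2. 2⁻¹ ≡ 6 (mod 11) since 2·6 = 12 ≡ 1, so λ ≡ 1·6 ≡ 6.
  x = λ² - 10 - 10 = 36 - 20 ≡ 5; y = λ·(10 - 5) - 1 ≡ 7. → (5, 7)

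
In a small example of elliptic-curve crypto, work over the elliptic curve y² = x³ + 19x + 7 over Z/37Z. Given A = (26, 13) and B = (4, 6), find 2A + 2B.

(31, 26)

First 2A:
Repeated addition: build up to 2A.
2A: tangent at (26, 13): λ = (3·26² + 19)/(2·13) ≡ 12/26. 26⁻¹ ≡ 10 (mod 37) since 26·10 = 260 ≡ 1, so λ ≡ 12·10 ≡ 9.
  x = λ² - 26 - 26 = 81 - 52 ≡ 29; y = λ·(26 - 29) - 13 ≡ 34. → (29, 34)
2A = (29, 34).
Next 2B:
Repeated addition: build up to 2B.
2B: tangent at (4, 6): λ = (3·4² + 19)/(2·6) ≡ 30/12. 12⁻¹ ≡ 34 (mod 37), so λ ≡ 30·34 ≡ 21.
  x = λ² - 4 - 4 = 441 - 8 ≡ 26; y = λ·(4 - 26) - 6 ≡ 13. → (26, 13)
2B = (26, 13).
Finally 2A + 2B:
(29, 34) + (26, 13). λ = (13 - 34)/(26 - 29) ≡ 16/34 mod 37. 34⁻¹ ≡ 12 (mod 37), so λ ≡ 7.
  x = λ² - 29 - 26 = 49 - 55 ≡ 31; y = λ·(29 - 31) - 34 ≡ 26. → (31, 26)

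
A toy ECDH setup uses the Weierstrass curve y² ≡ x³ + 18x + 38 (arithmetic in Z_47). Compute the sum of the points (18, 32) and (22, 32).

(18, 32) + (22, 32). λ = (32 - 32)/(22 - 18) ≡ 0/4 mod 47. 4⁻¹ ≡ 12 (mod 47) since 4·12 = 48 ≡ 1, so λ ≡ 0.
  x = λ² - 18 - 22 = 0 - 40 ≡ 7; y = λ·(18 - 7) - 32 ≡ 15. → (7, 15)

(7, 15)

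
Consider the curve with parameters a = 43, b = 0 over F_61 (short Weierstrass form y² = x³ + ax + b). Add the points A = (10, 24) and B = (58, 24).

(10, 24) + (58, 24). λ = (24 - 24)/(58 - 10) ≡ 0/48 mod 61. 48⁻¹ ≡ 14 (mod 61), so λ ≡ 0.
  x = λ² - 10 - 58 = 0 - 68 ≡ 54; y = λ·(10 - 54) - 24 ≡ 37. → (54, 37)

(54, 37)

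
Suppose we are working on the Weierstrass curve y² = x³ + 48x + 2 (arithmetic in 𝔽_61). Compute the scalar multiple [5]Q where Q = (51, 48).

(25, 33)

Double-and-add on 5 = (101)₂. Start with Q = (51, 48) for the leading 1-bit.
double: tangent at (51, 48): λ = (3·51² + 48)/(2·48) ≡ 43/35. 35⁻¹ ≡ 7 (mod 61), so λ ≡ 43·7 ≡ 57.
  x = λ² - 51 - 51 = 3249 - 102 ≡ 36; y = λ·(51 - 36) - 48 ≡ 14. → (36, 14)
double: tangent at (36, 14): λ = (3·36² + 48)/(2·14) ≡ 32/28. 28⁻¹ ≡ 24 (mod 61) since 28·24 = 672 ≡ 1, so λ ≡ 32·24 ≡ 36.
  x = λ² - 36 - 36 = 1296 - 72 ≡ 4; y = λ·(36 - 4) - 14 ≡ 40. → (4, 40)
add Q: (4, 40) + (51, 48). λ = (48 - 40)/(51 - 4) ≡ 8/47 mod 61. 47⁻¹ ≡ 13 (mod 61) since 47·13 = 611 ≡ 1, so λ ≡ 43.
  x = λ² - 4 - 51 = 1849 - 55 ≡ 25; y = λ·(4 - 25) - 40 ≡ 33. → (25, 33)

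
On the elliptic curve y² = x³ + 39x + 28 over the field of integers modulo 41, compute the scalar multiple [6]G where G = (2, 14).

Repeated addition: build up to 6G.
2G: tangent at (2, 14): λ = (3·2² + 39)/(2·14) ≡ 10/28. 28⁻¹ ≡ 22 (mod 41) since 28·22 = 616 ≡ 1, so λ ≡ 10·22 ≡ 15.
  x = λ² - 2 - 2 = 225 - 4 ≡ 16; y = λ·(2 - 16) - 14 ≡ 22. → (16, 22)
3G: (16, 22) + (2, 14). λ = (14 - 22)/(2 - 16) ≡ 33/27 mod 41. 27⁻¹ ≡ 38 (mod 41) since 27·38 = 1026 ≡ 1, so λ ≡ 24.
  x = λ² - 16 - 2 = 576 - 18 ≡ 25; y = λ·(16 - 25) - 22 ≡ 8. → (25, 8)
4G: (25, 8) + (2, 14). λ = (14 - 8)/(2 - 25) ≡ 6/18 mod 41. 18⁻¹ ≡ 16 (mod 41), so λ ≡ 14.
  x = λ² - 25 - 2 = 196 - 27 ≡ 5; y = λ·(25 - 5) - 8 ≡ 26. → (5, 26)
5G: (5, 26) + (2, 14). λ = (14 - 26)/(2 - 5) ≡ 29/38 mod 41. 38⁻¹ ≡ 27 (mod 41), so λ ≡ 4.
  x = λ² - 5 - 2 = 16 - 7 ≡ 9; y = λ·(5 - 9) - 26 ≡ 40. → (9, 40)
6G: (9, 40) + (2, 14). λ = (14 - 40)/(2 - 9) ≡ 15/34 mod 41. 34⁻¹ ≡ 35 (mod 41), so λ ≡ 33.
  x = λ² - 9 - 2 = 1089 - 11 ≡ 12; y = λ·(9 - 12) - 40 ≡ 25. → (12, 25)

(12, 25)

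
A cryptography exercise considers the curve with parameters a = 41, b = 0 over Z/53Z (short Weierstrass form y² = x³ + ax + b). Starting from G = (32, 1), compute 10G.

Double-and-add on 10 = (1010)₂. Start with G = (32, 1) for the leading 1-bit.
double: tangent at (32, 1): λ = (3·32² + 41)/(2·1) ≡ 39/2. 2⁻¹ ≡ 27 (mod 53), so λ ≡ 39·27 ≡ 46.
  x = λ² - 32 - 32 = 2116 - 64 ≡ 38; y = λ·(32 - 38) - 1 ≡ 41. → (38, 41)
double: tangent at (38, 41): λ = (3·38² + 41)/(2·41) ≡ 27/29. 29⁻¹ ≡ 11 (mod 53), so λ ≡ 27·11 ≡ 32.
  x = λ² - 38 - 38 = 1024 - 76 ≡ 47; y = λ·(38 - 47) - 41 ≡ 42. → (47, 42)
add G: (47, 42) + (32, 1). λ = (1 - 42)/(32 - 47) ≡ 12/38 mod 53. 38⁻¹ ≡ 7 (mod 53) since 38·7 = 266 ≡ 1, so λ ≡ 31.
  x = λ² - 47 - 32 = 961 - 79 ≡ 34; y = λ·(47 - 34) - 42 ≡ 43. → (34, 43)
double: tangent at (34, 43): λ = (3·34² + 41)/(2·43) ≡ 11/33. 33⁻¹ ≡ 45 (mod 53) since 33·45 = 1485 ≡ 1, so λ ≡ 11·45 ≡ 18.
  x = λ² - 34 - 34 = 324 - 68 ≡ 44; y = λ·(34 - 44) - 43 ≡ 42. → (44, 42)

(44, 42)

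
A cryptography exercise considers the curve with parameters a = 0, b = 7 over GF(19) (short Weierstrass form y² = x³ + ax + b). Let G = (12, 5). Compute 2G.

(0, 8)

tangent at (12, 5): λ = (3·12² + 0)/(2·5) ≡ 14/10. 10⁻¹ ≡ 2 (mod 19), so λ ≡ 14·2 ≡ 9.
  x = λ² - 12 - 12 = 81 - 24 ≡ 0; y = λ·(12 - 0) - 5 ≡ 8. → (0, 8)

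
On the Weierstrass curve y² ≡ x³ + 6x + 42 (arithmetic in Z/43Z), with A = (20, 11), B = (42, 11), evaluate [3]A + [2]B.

(35, 16)

First 3A:
Repeated addition: build up to 3A.
2A: tangent at (20, 11): λ = (3·20² + 6)/(2·11) ≡ 2/22. 22⁻¹ ≡ 2 (mod 43), so λ ≡ 2·2 ≡ 4.
  x = λ² - 20 - 20 = 16 - 40 ≡ 19; y = λ·(20 - 19) - 11 ≡ 36. → (19, 36)
3A: (19, 36) + (20, 11). λ = (11 - 36)/(20 - 19) ≡ 18/1 mod 43. 1⁻¹ ≡ 1 (mod 43) since 1·1 = 1 ≡ 1, so λ ≡ 18.
  x = λ² - 19 - 20 = 324 - 39 ≡ 27; y = λ·(19 - 27) - 36 ≡ 35. → (27, 35)
3A = (27, 35).
Next 2B:
Repeated addition: build up to 2B.
2B: tangent at (42, 11): λ = (3·42² + 6)/(2·11) ≡ 9/22. 22⁻¹ ≡ 2 (mod 43), so λ ≡ 9·2 ≡ 18.
  x = λ² - 42 - 42 = 324 - 84 ≡ 25; y = λ·(42 - 25) - 11 ≡ 37. → (25, 37)
2B = (25, 37).
Finally 3A + 2B:
(27, 35) + (25, 37). λ = (37 - 35)/(25 - 27) ≡ 2/41 mod 43. 41⁻¹ ≡ 21 (mod 43), so λ ≡ 42.
  x = λ² - 27 - 25 = 1764 - 52 ≡ 35; y = λ·(27 - 35) - 35 ≡ 16. → (35, 16)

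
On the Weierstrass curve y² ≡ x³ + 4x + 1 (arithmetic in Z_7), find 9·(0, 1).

(0, 6)

Write Q = (0, 1).
Repeated addition: build up to 9Q.
2Q: tangent at (0, 1): λ = (3·0² + 4)/(2·1) ≡ 4/2. 2⁻¹ ≡ 4 (mod 7) since 2·4 = 8 ≡ 1, so λ ≡ 4·4 ≡ 2.
  x = λ² - 0 - 0 = 4 - 0 ≡ 4; y = λ·(0 - 4) - 1 ≡ 5. → (4, 5)
3Q: (4, 5) + (0, 1). λ = (1 - 5)/(0 - 4) ≡ 3/3 mod 7. 3⁻¹ ≡ 5 (mod 7), so λ ≡ 1.
  x = λ² - 4 - 0 = 1 - 4 ≡ 4; y = λ·(4 - 4) - 5 ≡ 2. → (4, 2)
4Q: (4, 2) + (0, 1). λ = (1 - 2)/(0 - 4) ≡ 6/3 mod 7. 3⁻¹ ≡ 5 (mod 7), so λ ≡ 2.
  x = λ² - 4 - 0 = 4 - 4 ≡ 0; y = λ·(4 - 0) - 2 ≡ 6. → (0, 6)
5Q: (0, 6) + (0, 1): same x and y₁ ≡ -y₂, so the sum is ∞.
6Q: ∞ + (0, 1) = (0, 1) (identity).
7Q: tangent at (0, 1): λ = (3·0² + 4)/(2·1) ≡ 4/2. 2⁻¹ ≡ 4 (mod 7) since 2·4 = 8 ≡ 1, so λ ≡ 4·4 ≡ 2.
  x = λ² - 0 - 0 = 4 - 0 ≡ 4; y = λ·(0 - 4) - 1 ≡ 5. → (4, 5)
8Q: (4, 5) + (0, 1). λ = (1 - 5)/(0 - 4) ≡ 3/3 mod 7. 3⁻¹ ≡ 5 (mod 7), so λ ≡ 1.
  x = λ² - 4 - 0 = 1 - 4 ≡ 4; y = λ·(4 - 4) - 5 ≡ 2. → (4, 2)
9Q: (4, 2) + (0, 1). λ = (1 - 2)/(0 - 4) ≡ 6/3 mod 7. 3⁻¹ ≡ 5 (mod 7), so λ ≡ 2.
  x = λ² - 4 - 0 = 4 - 4 ≡ 0; y = λ·(4 - 0) - 2 ≡ 6. → (0, 6)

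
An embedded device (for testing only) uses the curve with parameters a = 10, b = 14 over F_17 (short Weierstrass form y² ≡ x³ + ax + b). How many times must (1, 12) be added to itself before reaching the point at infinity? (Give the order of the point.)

10

2P: tangent at (1, 12): λ = (3·1² + 10)/(2·12) ≡ 13/7. 7⁻¹ ≡ 5 (mod 17), so λ ≡ 13·5 ≡ 14.
  x = λ² - 1 - 1 = 196 - 2 ≡ 7; y = λ·(1 - 7) - 12 ≡ 6. → (7, 6)
3P: (7, 6) + (1, 12). λ = (12 - 6)/(1 - 7) ≡ 6/11 mod 17. 11⁻¹ ≡ 14 (mod 17), so λ ≡ 16.
  x = λ² - 7 - 1 = 256 - 8 ≡ 10; y = λ·(7 - 10) - 6 ≡ 14. → (10, 14)
4P: (10, 14) + (1, 12). λ = (12 - 14)/(1 - 10) ≡ 15/8 mod 17. 8⁻¹ ≡ 15 (mod 17), so λ ≡ 4.
  x = λ² - 10 - 1 = 16 - 11 ≡ 5; y = λ·(10 - 5) - 14 ≡ 6. → (5, 6)
5P: (5, 6) + (1, 12). λ = (12 - 6)/(1 - 5) ≡ 6/13 mod 17. 13⁻¹ ≡ 4 (mod 17), so λ ≡ 7.
  x = λ² - 5 - 1 = 49 - 6 ≡ 9; y = λ·(5 - 9) - 6 ≡ 0. → (9, 0)
6P: (9, 0) + (1, 12). λ = (12 - 0)/(1 - 9) ≡ 12/9 mod 17. 9⁻¹ ≡ 2 (mod 17), so λ ≡ 7.
  x = λ² - 9 - 1 = 49 - 10 ≡ 5; y = λ·(9 - 5) - 0 ≡ 11. → (5, 11)
7P: (5, 11) + (1, 12). λ = (12 - 11)/(1 - 5) ≡ 1/13 mod 17. 13⁻¹ ≡ 4 (mod 17) since 13·4 = 52 ≡ 1, so λ ≡ 4.
  x = λ² - 5 - 1 = 16 - 6 ≡ 10; y = λ·(5 - 10) - 11 ≡ 3. → (10, 3)
8P: (10, 3) + (1, 12). λ = (12 - 3)/(1 - 10) ≡ 9/8 mod 17. 8⁻¹ ≡ 15 (mod 17), so λ ≡ 16.
  x = λ² - 10 - 1 = 256 - 11 ≡ 7; y = λ·(10 - 7) - 3 ≡ 11. → (7, 11)
9P: (7, 11) + (1, 12). λ = (12 - 11)/(1 - 7) ≡ 1/11 mod 17. 11⁻¹ ≡ 14 (mod 17) since 11·14 = 154 ≡ 1, so λ ≡ 14.
  x = λ² - 7 - 1 = 196 - 8 ≡ 1; y = λ·(7 - 1) - 11 ≡ 5. → (1, 5)
10P: (1, 5) + (1, 12): same x and y₁ ≡ -y₂, so the sum is the point at infinity.
10P = the point at infinity, so the order is 10.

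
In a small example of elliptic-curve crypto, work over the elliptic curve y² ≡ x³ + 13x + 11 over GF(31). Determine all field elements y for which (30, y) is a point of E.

11, 20

x³ + 13x + 11 = 27401 ≡ 28 (mod 31).
Square roots of 28 mod 31: 11 and 20 (since 11² = 121 ≡ 28).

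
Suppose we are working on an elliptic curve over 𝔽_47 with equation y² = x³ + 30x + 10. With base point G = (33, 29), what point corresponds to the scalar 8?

Repeated addition: build up to 8G.
2G: tangent at (33, 29): λ = (3·33² + 30)/(2·29) ≡ 7/11. 11⁻¹ ≡ 30 (mod 47) since 11·30 = 330 ≡ 1, so λ ≡ 7·30 ≡ 22.
  x = λ² - 33 - 33 = 484 - 66 ≡ 42; y = λ·(33 - 42) - 29 ≡ 8. → (42, 8)
3G: (42, 8) + (33, 29). λ = (29 - 8)/(33 - 42) ≡ 21/38 mod 47. 38⁻¹ ≡ 26 (mod 47) since 38·26 = 988 ≡ 1, so λ ≡ 29.
  x = λ² - 42 - 33 = 841 - 75 ≡ 14; y = λ·(42 - 14) - 8 ≡ 5. → (14, 5)
4G: (14, 5) + (33, 29). λ = (29 - 5)/(33 - 14) ≡ 24/19 mod 47. 19⁻¹ ≡ 5 (mod 47) since 19·5 = 95 ≡ 1, so λ ≡ 26.
  x = λ² - 14 - 33 = 676 - 47 ≡ 18; y = λ·(14 - 18) - 5 ≡ 32. → (18, 32)
5G: (18, 32) + (33, 29). λ = (29 - 32)/(33 - 18) ≡ 44/15 mod 47. 15⁻¹ ≡ 22 (mod 47), so λ ≡ 28.
  x = λ² - 18 - 33 = 784 - 51 ≡ 28; y = λ·(18 - 28) - 32 ≡ 17. → (28, 17)
6G: (28, 17) + (33, 29). λ = (29 - 17)/(33 - 28) ≡ 12/5 mod 47. 5⁻¹ ≡ 19 (mod 47), so λ ≡ 40.
  x = λ² - 28 - 33 = 1600 - 61 ≡ 35; y = λ·(28 - 35) - 17 ≡ 32. → (35, 32)
7G: (35, 32) + (33, 29). λ = (29 - 32)/(33 - 35) ≡ 44/45 mod 47. 45⁻¹ ≡ 23 (mod 47), so λ ≡ 25.
  x = λ² - 35 - 33 = 625 - 68 ≡ 40; y = λ·(35 - 40) - 32 ≡ 31. → (40, 31)
8G: (40, 31) + (33, 29). λ = (29 - 31)/(33 - 40) ≡ 45/40 mod 47. 40⁻¹ ≡ 20 (mod 47), so λ ≡ 7.
  x = λ² - 40 - 33 = 49 - 73 ≡ 23; y = λ·(40 - 23) - 31 ≡ 41. → (23, 41)

(23, 41)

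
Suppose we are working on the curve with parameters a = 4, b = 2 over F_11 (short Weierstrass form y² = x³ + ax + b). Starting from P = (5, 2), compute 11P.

Repeated addition: build up to 11P.
2P: tangent at (5, 2): λ = (3·5² + 4)/(2·2) ≡ 2/4. 4⁻¹ ≡ 3 (mod 11), so λ ≡ 2·3 ≡ 6.
  x = λ² - 5 - 5 = 36 - 10 ≡ 4; y = λ·(5 - 4) - 2 ≡ 4. → (4, 4)
3P: (4, 4) + (5, 2). λ = (2 - 4)/(5 - 4) ≡ 9/1 mod 11. 1⁻¹ ≡ 1 (mod 11), so λ ≡ 9.
  x = λ² - 4 - 5 = 81 - 9 ≡ 6; y = λ·(4 - 6) - 4 ≡ 0. → (6, 0)
4P: (6, 0) + (5, 2). λ = (2 - 0)/(5 - 6) ≡ 2/10 mod 11. 10⁻¹ ≡ 10 (mod 11) since 10·10 = 100 ≡ 1, so λ ≡ 9.
  x = λ² - 6 - 5 = 81 - 11 ≡ 4; y = λ·(6 - 4) - 0 ≡ 7. → (4, 7)
5P: (4, 7) + (5, 2). λ = (2 - 7)/(5 - 4) ≡ 6/1 mod 11. 1⁻¹ ≡ 1 (mod 11), so λ ≡ 6.
  x = λ² - 4 - 5 = 36 - 9 ≡ 5; y = λ·(4 - 5) - 7 ≡ 9. → (5, 9)
6P: (5, 9) + (5, 2): same x and y₁ ≡ -y₂, so the sum is the point at infinity.
7P: the point at infinity + (5, 2) = (5, 2) (identity).
8P: tangent at (5, 2): λ = (3·5² + 4)/(2·2) ≡ 2/4. 4⁻¹ ≡ 3 (mod 11), so λ ≡ 2·3 ≡ 6.
  x = λ² - 5 - 5 = 36 - 10 ≡ 4; y = λ·(5 - 4) - 2 ≡ 4. → (4, 4)
9P: (4, 4) + (5, 2). λ = (2 - 4)/(5 - 4) ≡ 9/1 mod 11. 1⁻¹ ≡ 1 (mod 11), so λ ≡ 9.
  x = λ² - 4 - 5 = 81 - 9 ≡ 6; y = λ·(4 - 6) - 4 ≡ 0. → (6, 0)
10P: (6, 0) + (5, 2). λ = (2 - 0)/(5 - 6) ≡ 2/10 mod 11. 10⁻¹ ≡ 10 (mod 11) since 10·10 = 100 ≡ 1, so λ ≡ 9.
  x = λ² - 6 - 5 = 81 - 11 ≡ 4; y = λ·(6 - 4) - 0 ≡ 7. → (4, 7)
11P: (4, 7) + (5, 2). λ = (2 - 7)/(5 - 4) ≡ 6/1 mod 11. 1⁻¹ ≡ 1 (mod 11), so λ ≡ 6.
  x = λ² - 4 - 5 = 36 - 9 ≡ 5; y = λ·(4 - 5) - 7 ≡ 9. → (5, 9)

(5, 9)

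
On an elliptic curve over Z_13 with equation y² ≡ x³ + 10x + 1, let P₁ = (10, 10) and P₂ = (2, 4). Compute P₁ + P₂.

(10, 10) + (2, 4). λ = (4 - 10)/(2 - 10) ≡ 7/5 mod 13. 5⁻¹ ≡ 8 (mod 13), so λ ≡ 4.
  x = λ² - 10 - 2 = 16 - 12 ≡ 4; y = λ·(10 - 4) - 10 ≡ 1. → (4, 1)

(4, 1)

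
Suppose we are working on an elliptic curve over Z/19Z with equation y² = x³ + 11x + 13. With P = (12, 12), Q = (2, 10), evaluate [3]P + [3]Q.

First 3P:
Repeated addition: build up to 3P.
2P: tangent at (12, 12): λ = (3·12² + 11)/(2·12) ≡ 6/5. 5⁻¹ ≡ 4 (mod 19) since 5·4 = 20 ≡ 1, so λ ≡ 6·4 ≡ 5.
  x = λ² - 12 - 12 = 25 - 24 ≡ 1; y = λ·(12 - 1) - 12 ≡ 5. → (1, 5)
3P: (1, 5) + (12, 12). λ = (12 - 5)/(12 - 1) ≡ 7/11 mod 19. 11⁻¹ ≡ 7 (mod 19) since 11·7 = 77 ≡ 1, so λ ≡ 11.
  x = λ² - 1 - 12 = 121 - 13 ≡ 13; y = λ·(1 - 13) - 5 ≡ 15. → (13, 15)
3P = (13, 15).
Next 3Q:
Repeated addition: build up to 3Q.
2Q: tangent at (2, 10): λ = (3·2² + 11)/(2·10) ≡ 4/1. 1⁻¹ ≡ 1 (mod 19) since 1·1 = 1 ≡ 1, so λ ≡ 4·1 ≡ 4.
  x = λ² - 2 - 2 = 16 - 4 ≡ 12; y = λ·(2 - 12) - 10 ≡ 7. → (12, 7)
3Q: (12, 7) + (2, 10). λ = (10 - 7)/(2 - 12) ≡ 3/9 mod 19. 9⁻¹ ≡ 17 (mod 19), so λ ≡ 13.
  x = λ² - 12 - 2 = 169 - 14 ≡ 3; y = λ·(12 - 3) - 7 ≡ 15. → (3, 15)
3Q = (3, 15).
Finally 3P + 3Q:
(13, 15) + (3, 15). λ = (15 - 15)/(3 - 13) ≡ 0/9 mod 19. 9⁻¹ ≡ 17 (mod 19), so λ ≡ 0.
  x = λ² - 13 - 3 = 0 - 16 ≡ 3; y = λ·(13 - 3) - 15 ≡ 4. → (3, 4)

(3, 4)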